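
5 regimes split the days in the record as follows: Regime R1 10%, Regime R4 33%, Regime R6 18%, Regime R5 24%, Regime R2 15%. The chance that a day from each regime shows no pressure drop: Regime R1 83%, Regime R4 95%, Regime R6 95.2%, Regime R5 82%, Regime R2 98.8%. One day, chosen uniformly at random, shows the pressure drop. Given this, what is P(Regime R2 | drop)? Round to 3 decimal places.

0.021

Taking complements, P(drop | each) = Regime R1 0.17, Regime R4 0.05, Regime R6 0.048, Regime R5 0.18, Regime R2 0.012.
Prior × likelihood for each hypothesis:
  Regime R1: 0.1 × 0.17 = 0.017
  Regime R4: 0.33 × 0.05 = 0.0165
  Regime R6: 0.18 × 0.048 = 0.00864
  Regime R5: 0.24 × 0.18 = 0.0432
  Regime R2: 0.15 × 0.012 = 0.0018
Total = 0.08714.
P(Regime R2 | evidence) = 0.0018 / 0.08714 ≈ 0.021.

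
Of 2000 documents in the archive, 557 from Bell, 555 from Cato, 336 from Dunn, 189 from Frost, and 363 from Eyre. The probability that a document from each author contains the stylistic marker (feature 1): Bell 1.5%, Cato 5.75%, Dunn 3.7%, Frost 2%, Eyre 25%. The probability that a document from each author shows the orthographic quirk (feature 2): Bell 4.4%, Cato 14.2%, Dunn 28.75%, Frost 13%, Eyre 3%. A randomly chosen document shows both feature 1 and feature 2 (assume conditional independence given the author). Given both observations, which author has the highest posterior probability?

Unnormalized posteriors (prior × likelihood):
  Bell: 0.2785 × 0.015 × 0.044 = 0.00018381
  Cato: 0.2775 × 0.0575 × 0.142 = 0.0022657875
  Dunn: 0.168 × 0.037 × 0.2875 = 0.0017871
  Frost: 0.0945 × 0.02 × 0.13 = 0.0002457
  Eyre: 0.1815 × 0.25 × 0.03 = 0.00136125
Sum = 0.0058436475.
Largest term belongs to Cato, so Cato is most probable.

Cato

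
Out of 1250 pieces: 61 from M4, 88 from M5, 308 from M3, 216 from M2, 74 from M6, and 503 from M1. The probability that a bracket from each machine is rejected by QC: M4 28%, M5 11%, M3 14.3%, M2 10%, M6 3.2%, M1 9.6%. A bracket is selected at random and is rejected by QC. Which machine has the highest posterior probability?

Compute prior × likelihood for every hypothesis:
  M4: 0.0488 × 0.28 = 0.013664
  M5: 0.0704 × 0.11 = 0.007744
  M3: 0.2464 × 0.143 = 0.0352352
  M2: 0.1728 × 0.1 = 0.01728
  M6: 0.0592 × 0.032 = 0.0018944
  M1: 0.4024 × 0.096 = 0.0386304
Normalizing constant = 0.114448.
Largest term belongs to M1, so M1 is most probable.

M1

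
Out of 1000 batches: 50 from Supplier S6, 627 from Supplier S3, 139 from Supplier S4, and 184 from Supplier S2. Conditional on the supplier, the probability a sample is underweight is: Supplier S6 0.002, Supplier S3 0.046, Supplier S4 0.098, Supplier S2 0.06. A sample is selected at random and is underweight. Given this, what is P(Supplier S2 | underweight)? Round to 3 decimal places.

0.206

By Bayes' rule, posterior ∝ prior × likelihood:
  Supplier S6: 0.05 × 0.002 = 0.0001
  Supplier S3: 0.627 × 0.046 = 0.028842
  Supplier S4: 0.139 × 0.098 = 0.013622
  Supplier S2: 0.184 × 0.06 = 0.01104
Normalizing constant = 0.053604.
P(Supplier S2 | evidence) = 0.01104 / 0.053604 ≈ 0.206.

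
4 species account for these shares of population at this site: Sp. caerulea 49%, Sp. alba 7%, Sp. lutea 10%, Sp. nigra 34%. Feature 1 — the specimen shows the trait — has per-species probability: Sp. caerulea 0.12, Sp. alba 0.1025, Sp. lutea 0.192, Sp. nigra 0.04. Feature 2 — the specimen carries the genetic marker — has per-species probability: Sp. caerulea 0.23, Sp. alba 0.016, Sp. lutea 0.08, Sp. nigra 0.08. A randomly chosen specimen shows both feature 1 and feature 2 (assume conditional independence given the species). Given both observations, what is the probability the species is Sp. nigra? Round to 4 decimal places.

Compute prior × likelihood for every hypothesis:
  Sp. caerulea: 0.49 × 0.12 × 0.23 = 0.013524
  Sp. alba: 0.07 × 0.1025 × 0.016 = 0.0001148
  Sp. lutea: 0.1 × 0.192 × 0.08 = 0.001536
  Sp. nigra: 0.34 × 0.04 × 0.08 = 0.001088
Sum = 0.0162628.
P(Sp. nigra | evidence) = 0.001088 / 0.0162628 ≈ 0.0669.

0.0669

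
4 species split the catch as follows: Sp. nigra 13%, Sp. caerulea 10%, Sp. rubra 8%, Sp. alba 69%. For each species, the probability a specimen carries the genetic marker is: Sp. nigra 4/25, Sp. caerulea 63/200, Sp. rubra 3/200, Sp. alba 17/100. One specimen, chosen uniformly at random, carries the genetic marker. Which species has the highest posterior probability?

Sp. alba

Unnormalized posteriors (prior × likelihood):
  Sp. nigra: 0.13 × 0.16 = 0.0208
  Sp. caerulea: 0.1 × 0.315 = 0.0315
  Sp. rubra: 0.08 × 0.015 = 0.0012
  Sp. alba: 0.69 × 0.17 = 0.1173
Total = 0.1708.
Largest term belongs to Sp. alba, so Sp. alba is most probable.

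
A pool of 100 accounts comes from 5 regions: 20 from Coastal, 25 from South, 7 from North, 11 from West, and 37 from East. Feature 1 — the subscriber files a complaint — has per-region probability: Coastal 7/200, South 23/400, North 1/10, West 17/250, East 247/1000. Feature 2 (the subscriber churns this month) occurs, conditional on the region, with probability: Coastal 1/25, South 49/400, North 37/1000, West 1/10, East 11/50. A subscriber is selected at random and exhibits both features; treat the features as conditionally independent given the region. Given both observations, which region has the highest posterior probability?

By Bayes' rule, posterior ∝ prior × likelihood:
  Coastal: 0.2 × 0.035 × 0.04 = 0.00028
  South: 0.25 × 0.0575 × 0.1225 = 0.0017609375
  North: 0.07 × 0.1 × 0.037 = 0.000259
  West: 0.11 × 0.068 × 0.1 = 0.000748
  East: 0.37 × 0.247 × 0.22 = 0.0201058
Sum = 0.0231537375.
Largest term belongs to East, so East is most probable.

East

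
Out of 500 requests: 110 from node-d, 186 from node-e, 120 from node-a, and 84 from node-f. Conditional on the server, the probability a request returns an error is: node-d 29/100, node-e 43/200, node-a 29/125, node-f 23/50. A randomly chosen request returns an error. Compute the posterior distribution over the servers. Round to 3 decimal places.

node-d 0.231, node-e 0.289, node-a 0.201, node-f 0.279

Unnormalized posteriors (prior × likelihood):
  node-d: 0.22 × 0.29 = 0.0638
  node-e: 0.372 × 0.215 = 0.07998
  node-a: 0.24 × 0.232 = 0.05568
  node-f: 0.168 × 0.46 = 0.07728
Sum = 0.27674.
P(node-d | error) = 0.0638/0.27674 ≈ 0.231
P(node-e | error) = 0.07998/0.27674 ≈ 0.289
P(node-a | error) = 0.05568/0.27674 ≈ 0.201
P(node-f | error) = 0.07728/0.27674 ≈ 0.279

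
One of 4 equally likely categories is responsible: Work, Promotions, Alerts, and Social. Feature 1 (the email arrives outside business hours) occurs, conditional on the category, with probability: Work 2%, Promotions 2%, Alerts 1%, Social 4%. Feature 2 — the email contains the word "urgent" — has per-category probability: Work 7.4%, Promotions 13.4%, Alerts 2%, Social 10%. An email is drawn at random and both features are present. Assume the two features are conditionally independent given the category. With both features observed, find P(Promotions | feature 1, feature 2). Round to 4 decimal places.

0.3206

Since the prior is uniform, the posterior is proportional to the likelihood:
  Work: 0.02 × 0.074 = 0.00148
  Promotions: 0.02 × 0.134 = 0.00268
  Alerts: 0.01 × 0.02 = 0.0002
  Social: 0.04 × 0.1 = 0.004
Total = 0.00836.
P(Promotions | evidence) = 0.00268 / 0.00836 ≈ 0.3206.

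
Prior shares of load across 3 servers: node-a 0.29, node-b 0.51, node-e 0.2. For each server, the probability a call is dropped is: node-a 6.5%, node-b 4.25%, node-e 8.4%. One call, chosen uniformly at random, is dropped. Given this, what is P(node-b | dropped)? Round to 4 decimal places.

By Bayes' rule, posterior ∝ prior × likelihood:
  node-a: 0.29 × 0.065 = 0.01885
  node-b: 0.51 × 0.0425 = 0.021675
  node-e: 0.2 × 0.084 = 0.0168
Sum = 0.057325.
P(node-b | evidence) = 0.021675 / 0.057325 ≈ 0.3781.

0.3781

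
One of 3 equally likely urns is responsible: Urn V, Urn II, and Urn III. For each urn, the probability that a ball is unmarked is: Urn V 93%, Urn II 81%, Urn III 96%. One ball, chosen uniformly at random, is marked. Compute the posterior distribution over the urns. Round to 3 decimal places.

Urn V 0.233, Urn II 0.633, Urn III 0.133

Taking complements, P(marked | each) = Urn V 0.07, Urn II 0.19, Urn III 0.04.
Since the prior is uniform, the posterior is proportional to the likelihood:
  Urn V: 0.07
  Urn II: 0.19
  Urn III: 0.04
Sum = 0.3.
P(Urn V | marked) = 0.07/0.3 ≈ 0.233
P(Urn II | marked) = 0.19/0.3 ≈ 0.633
P(Urn III | marked) = 0.04/0.3 ≈ 0.133
(Check: 0.233+0.633+0.133 = 0.999.)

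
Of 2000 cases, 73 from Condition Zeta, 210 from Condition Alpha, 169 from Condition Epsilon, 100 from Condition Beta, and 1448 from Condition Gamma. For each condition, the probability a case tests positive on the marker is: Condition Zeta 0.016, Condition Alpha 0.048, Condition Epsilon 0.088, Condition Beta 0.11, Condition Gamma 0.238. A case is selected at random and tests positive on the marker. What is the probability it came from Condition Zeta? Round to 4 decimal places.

0.0031

Compute prior × likelihood for every hypothesis:
  Condition Zeta: 0.0365 × 0.016 = 0.000584
  Condition Alpha: 0.105 × 0.048 = 0.00504
  Condition Epsilon: 0.0845 × 0.088 = 0.007436
  Condition Beta: 0.05 × 0.11 = 0.0055
  Condition Gamma: 0.724 × 0.238 = 0.172312
Sum = 0.190872.
P(Condition Zeta | evidence) = 0.000584 / 0.190872 ≈ 0.0031.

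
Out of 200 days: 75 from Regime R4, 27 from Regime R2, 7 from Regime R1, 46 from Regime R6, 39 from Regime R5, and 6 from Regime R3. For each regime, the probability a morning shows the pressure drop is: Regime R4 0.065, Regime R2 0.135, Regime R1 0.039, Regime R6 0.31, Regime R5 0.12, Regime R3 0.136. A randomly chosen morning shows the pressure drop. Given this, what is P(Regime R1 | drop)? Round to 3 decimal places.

0.010

By Bayes' rule, posterior ∝ prior × likelihood:
  Regime R4: 0.375 × 0.065 = 0.024375
  Regime R2: 0.135 × 0.135 = 0.018225
  Regime R1: 0.035 × 0.039 = 0.001365
  Regime R6: 0.23 × 0.31 = 0.0713
  Regime R5: 0.195 × 0.12 = 0.0234
  Regime R3: 0.03 × 0.136 = 0.00408
Normalizing constant = 0.142745.
P(Regime R1 | evidence) = 0.001365 / 0.142745 ≈ 0.010.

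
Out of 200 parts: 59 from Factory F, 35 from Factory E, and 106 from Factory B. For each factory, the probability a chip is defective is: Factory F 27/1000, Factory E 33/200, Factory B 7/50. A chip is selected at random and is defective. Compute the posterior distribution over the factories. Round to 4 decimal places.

Unnormalized posteriors (prior × likelihood):
  Factory F: 0.295 × 0.027 = 0.007965
  Factory E: 0.175 × 0.165 = 0.028875
  Factory B: 0.53 × 0.14 = 0.0742
Sum = 0.11104.
P(Factory F | defective) = 0.007965/0.11104 ≈ 0.0717
P(Factory E | defective) = 0.028875/0.11104 ≈ 0.2600
P(Factory B | defective) = 0.0742/0.11104 ≈ 0.6682
(Check: 0.0717+0.2600+0.6682 = 0.9999.)

Factory F 0.0717, Factory E 0.2600, Factory B 0.6682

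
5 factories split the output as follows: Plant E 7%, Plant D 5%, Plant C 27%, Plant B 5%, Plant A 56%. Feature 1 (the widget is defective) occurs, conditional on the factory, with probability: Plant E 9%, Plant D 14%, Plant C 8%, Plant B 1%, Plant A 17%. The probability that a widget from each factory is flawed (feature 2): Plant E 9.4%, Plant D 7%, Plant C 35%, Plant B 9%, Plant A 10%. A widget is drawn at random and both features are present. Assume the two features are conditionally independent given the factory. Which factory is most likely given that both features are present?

Plant A

Prior × likelihood for each hypothesis:
  Plant E: 0.07 × 0.09 × 0.094 = 0.0005922
  Plant D: 0.05 × 0.14 × 0.07 = 0.00049
  Plant C: 0.27 × 0.08 × 0.35 = 0.00756
  Plant B: 0.05 × 0.01 × 0.09 = 0.000045
  Plant A: 0.56 × 0.17 × 0.1 = 0.00952
Sum = 0.0182072.
Largest term belongs to Plant A, so Plant A is most probable.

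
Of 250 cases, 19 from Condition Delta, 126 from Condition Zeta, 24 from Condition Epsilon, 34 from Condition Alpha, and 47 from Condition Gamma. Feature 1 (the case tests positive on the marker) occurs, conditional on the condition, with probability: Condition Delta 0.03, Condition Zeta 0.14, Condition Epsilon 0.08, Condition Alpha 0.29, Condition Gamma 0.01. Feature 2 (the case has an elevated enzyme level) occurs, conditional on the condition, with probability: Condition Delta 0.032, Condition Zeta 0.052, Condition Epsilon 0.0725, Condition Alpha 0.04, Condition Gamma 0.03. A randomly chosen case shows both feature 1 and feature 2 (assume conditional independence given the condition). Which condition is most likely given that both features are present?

Unnormalized posteriors (prior × likelihood):
  Condition Delta: 0.076 × 0.03 × 0.032 = 0.00007296
  Condition Zeta: 0.504 × 0.14 × 0.052 = 0.00366912
  Condition Epsilon: 0.096 × 0.08 × 0.0725 = 0.0005568
  Condition Alpha: 0.136 × 0.29 × 0.04 = 0.0015776
  Condition Gamma: 0.188 × 0.01 × 0.03 = 0.0000564
Normalizing constant = 0.00593288.
Largest term belongs to Condition Zeta, so Condition Zeta is most probable.

Condition Zeta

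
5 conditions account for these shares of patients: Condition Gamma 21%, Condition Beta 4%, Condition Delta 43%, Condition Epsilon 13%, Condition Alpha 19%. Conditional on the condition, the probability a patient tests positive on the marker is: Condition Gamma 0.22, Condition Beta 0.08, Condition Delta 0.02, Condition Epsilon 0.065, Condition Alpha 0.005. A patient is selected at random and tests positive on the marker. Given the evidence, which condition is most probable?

Unnormalized posteriors (prior × likelihood):
  Condition Gamma: 0.21 × 0.22 = 0.0462
  Condition Beta: 0.04 × 0.08 = 0.0032
  Condition Delta: 0.43 × 0.02 = 0.0086
  Condition Epsilon: 0.13 × 0.065 = 0.00845
  Condition Alpha: 0.19 × 0.005 = 0.00095
Total = 0.0674.
Largest term belongs to Condition Gamma, so Condition Gamma is most probable.

Condition Gamma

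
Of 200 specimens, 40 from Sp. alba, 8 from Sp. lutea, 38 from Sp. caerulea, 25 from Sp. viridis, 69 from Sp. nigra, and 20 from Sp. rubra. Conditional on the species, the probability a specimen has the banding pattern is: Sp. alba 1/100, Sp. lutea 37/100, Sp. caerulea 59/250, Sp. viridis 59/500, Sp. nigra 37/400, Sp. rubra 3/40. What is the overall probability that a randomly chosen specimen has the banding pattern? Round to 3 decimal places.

0.116

Unnormalized posteriors (prior × likelihood):
  Sp. alba: 0.2 × 0.01 = 0.002
  Sp. lutea: 0.04 × 0.37 = 0.0148
  Sp. caerulea: 0.19 × 0.236 = 0.04484
  Sp. viridis: 0.125 × 0.118 = 0.01475
  Sp. nigra: 0.345 × 0.0925 = 0.0319125
  Sp. rubra: 0.1 × 0.075 = 0.0075
P(banded) = 0.002 + 0.0148 + 0.04484 + 0.01475 + 0.0319125 + 0.0075 = 0.1158025 → 0.116.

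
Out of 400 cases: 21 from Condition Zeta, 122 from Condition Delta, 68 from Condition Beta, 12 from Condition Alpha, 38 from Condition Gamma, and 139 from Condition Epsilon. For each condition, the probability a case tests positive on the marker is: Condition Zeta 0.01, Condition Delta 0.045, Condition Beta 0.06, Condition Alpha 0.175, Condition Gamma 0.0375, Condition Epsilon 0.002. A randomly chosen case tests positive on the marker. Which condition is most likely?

Unnormalized posteriors (prior × likelihood):
  Condition Zeta: 0.0525 × 0.01 = 0.000525
  Condition Delta: 0.305 × 0.045 = 0.013725
  Condition Beta: 0.17 × 0.06 = 0.0102
  Condition Alpha: 0.03 × 0.175 = 0.00525
  Condition Gamma: 0.095 × 0.0375 = 0.0035625
  Condition Epsilon: 0.3475 × 0.002 = 0.000695
Sum = 0.0339575.
Largest term belongs to Condition Delta, so Condition Delta is most probable.

Condition Delta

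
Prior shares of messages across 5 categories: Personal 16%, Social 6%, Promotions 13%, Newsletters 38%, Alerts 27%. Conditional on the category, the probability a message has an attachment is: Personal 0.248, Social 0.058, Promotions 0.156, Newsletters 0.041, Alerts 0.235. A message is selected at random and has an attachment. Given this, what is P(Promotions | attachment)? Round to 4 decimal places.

Unnormalized posteriors (prior × likelihood):
  Personal: 0.16 × 0.248 = 0.03968
  Social: 0.06 × 0.058 = 0.00348
  Promotions: 0.13 × 0.156 = 0.02028
  Newsletters: 0.38 × 0.041 = 0.01558
  Alerts: 0.27 × 0.235 = 0.06345
Total = 0.14247.
P(Promotions | evidence) = 0.02028 / 0.14247 ≈ 0.1423.

0.1423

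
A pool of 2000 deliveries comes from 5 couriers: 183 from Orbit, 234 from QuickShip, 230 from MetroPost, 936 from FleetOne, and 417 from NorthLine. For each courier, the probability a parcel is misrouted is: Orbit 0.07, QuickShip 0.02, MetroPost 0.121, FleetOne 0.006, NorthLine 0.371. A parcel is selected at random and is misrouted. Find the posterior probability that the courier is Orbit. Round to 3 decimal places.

By Bayes' rule, posterior ∝ prior × likelihood:
  Orbit: 0.0915 × 0.07 = 0.006405
  QuickShip: 0.117 × 0.02 = 0.00234
  MetroPost: 0.115 × 0.121 = 0.013915
  FleetOne: 0.468 × 0.006 = 0.002808
  NorthLine: 0.2085 × 0.371 = 0.0773535
Total = 0.1028215.
P(Orbit | evidence) = 0.006405 / 0.1028215 ≈ 0.062.

0.062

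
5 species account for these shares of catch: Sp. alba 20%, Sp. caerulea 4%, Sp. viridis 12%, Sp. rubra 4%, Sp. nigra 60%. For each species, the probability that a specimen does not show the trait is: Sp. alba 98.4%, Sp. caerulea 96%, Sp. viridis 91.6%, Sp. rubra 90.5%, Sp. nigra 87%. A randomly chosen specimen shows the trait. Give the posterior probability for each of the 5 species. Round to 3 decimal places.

Sp. alba 0.033, Sp. caerulea 0.017, Sp. viridis 0.104, Sp. rubra 0.039, Sp. nigra 0.807

Taking complements, P(trait | each) = Sp. alba 0.016, Sp. caerulea 0.04, Sp. viridis 0.084, Sp. rubra 0.095, Sp. nigra 0.13.
By Bayes' rule, posterior ∝ prior × likelihood:
  Sp. alba: 0.2 × 0.016 = 0.0032
  Sp. caerulea: 0.04 × 0.04 = 0.0016
  Sp. viridis: 0.12 × 0.084 = 0.01008
  Sp. rubra: 0.04 × 0.095 = 0.0038
  Sp. nigra: 0.6 × 0.13 = 0.078
Normalizing constant = 0.09668.
P(Sp. alba | trait) = 0.0032/0.09668 ≈ 0.033
P(Sp. caerulea | trait) = 0.0016/0.09668 ≈ 0.017
P(Sp. viridis | trait) = 0.01008/0.09668 ≈ 0.104
P(Sp. rubra | trait) = 0.0038/0.09668 ≈ 0.039
P(Sp. nigra | trait) = 0.078/0.09668 ≈ 0.807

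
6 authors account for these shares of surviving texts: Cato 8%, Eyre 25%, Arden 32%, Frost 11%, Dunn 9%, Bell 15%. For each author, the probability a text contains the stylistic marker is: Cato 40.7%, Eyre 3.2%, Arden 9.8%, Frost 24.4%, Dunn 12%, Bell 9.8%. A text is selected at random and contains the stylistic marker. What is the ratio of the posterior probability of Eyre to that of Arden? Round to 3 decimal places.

Unnormalized posteriors (prior × likelihood):
  Cato: 0.08 × 0.407 = 0.03256
  Eyre: 0.25 × 0.032 = 0.008
  Arden: 0.32 × 0.098 = 0.03136
  Frost: 0.11 × 0.244 = 0.02684
  Dunn: 0.09 × 0.12 = 0.0108
  Bell: 0.15 × 0.098 = 0.0147
Sum = 0.12426.
The ratio is 0.008 / 0.03136 (the normalizer cancels) = 0.255.

0.255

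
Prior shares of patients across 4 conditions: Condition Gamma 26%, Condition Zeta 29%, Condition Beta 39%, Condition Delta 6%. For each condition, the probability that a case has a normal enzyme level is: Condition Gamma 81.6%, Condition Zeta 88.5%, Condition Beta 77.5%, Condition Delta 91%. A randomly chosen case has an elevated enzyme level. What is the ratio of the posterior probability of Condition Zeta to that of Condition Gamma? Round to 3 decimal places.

0.697

Taking complements, P(elevated | each) = Condition Gamma 0.184, Condition Zeta 0.115, Condition Beta 0.225, Condition Delta 0.09.
Compute prior × likelihood for every hypothesis:
  Condition Gamma: 0.26 × 0.184 = 0.04784
  Condition Zeta: 0.29 × 0.115 = 0.03335
  Condition Beta: 0.39 × 0.225 = 0.08775
  Condition Delta: 0.06 × 0.09 = 0.0054
Sum = 0.17434.
The ratio is 0.03335 / 0.04784 (the normalizer cancels) = 0.697.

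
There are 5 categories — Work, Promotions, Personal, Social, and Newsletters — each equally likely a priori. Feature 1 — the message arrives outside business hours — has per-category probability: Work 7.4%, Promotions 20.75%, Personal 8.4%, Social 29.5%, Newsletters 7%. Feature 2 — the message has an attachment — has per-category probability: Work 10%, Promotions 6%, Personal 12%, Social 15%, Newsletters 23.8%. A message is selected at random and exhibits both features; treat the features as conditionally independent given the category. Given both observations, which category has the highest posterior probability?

Since the prior is uniform, the posterior is proportional to the likelihood:
  Work: 0.074 × 0.1 = 0.0074
  Promotions: 0.2075 × 0.06 = 0.01245
  Personal: 0.084 × 0.12 = 0.01008
  Social: 0.295 × 0.15 = 0.04425
  Newsletters: 0.07 × 0.238 = 0.01666
Normalizing constant = 0.09084.
Largest term belongs to Social, so Social is most probable.

Social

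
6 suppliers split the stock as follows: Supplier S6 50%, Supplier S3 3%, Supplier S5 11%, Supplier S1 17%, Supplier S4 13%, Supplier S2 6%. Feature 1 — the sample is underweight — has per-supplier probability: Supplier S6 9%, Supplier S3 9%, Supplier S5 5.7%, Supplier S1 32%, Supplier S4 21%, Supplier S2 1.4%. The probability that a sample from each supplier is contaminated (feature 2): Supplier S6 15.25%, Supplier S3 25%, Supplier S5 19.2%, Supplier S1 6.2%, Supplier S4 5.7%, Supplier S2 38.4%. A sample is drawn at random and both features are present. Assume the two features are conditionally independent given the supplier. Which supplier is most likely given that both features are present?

Supplier S6

Compute prior × likelihood for every hypothesis:
  Supplier S6: 0.5 × 0.09 × 0.1525 = 0.0068625
  Supplier S3: 0.03 × 0.09 × 0.25 = 0.000675
  Supplier S5: 0.11 × 0.057 × 0.192 = 0.00120384
  Supplier S1: 0.17 × 0.32 × 0.062 = 0.0033728
  Supplier S4: 0.13 × 0.21 × 0.057 = 0.0015561
  Supplier S2: 0.06 × 0.014 × 0.384 = 0.00032256
Total = 0.0139928.
Largest term belongs to Supplier S6, so Supplier S6 is most probable.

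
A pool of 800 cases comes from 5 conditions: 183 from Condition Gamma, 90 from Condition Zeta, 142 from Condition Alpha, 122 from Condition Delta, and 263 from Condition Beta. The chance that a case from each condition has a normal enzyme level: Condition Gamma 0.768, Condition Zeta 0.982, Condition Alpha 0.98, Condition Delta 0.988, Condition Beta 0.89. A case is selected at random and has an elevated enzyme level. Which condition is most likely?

Condition Gamma

Taking complements, P(elevated | each) = Condition Gamma 0.232, Condition Zeta 0.018, Condition Alpha 0.02, Condition Delta 0.012, Condition Beta 0.11.
Unnormalized posteriors (prior × likelihood):
  Condition Gamma: 0.22875 × 0.232 = 0.05307
  Condition Zeta: 0.1125 × 0.018 = 0.002025
  Condition Alpha: 0.1775 × 0.02 = 0.00355
  Condition Delta: 0.1525 × 0.012 = 0.00183
  Condition Beta: 0.32875 × 0.11 = 0.0361625
Sum = 0.0966375.
Largest term belongs to Condition Gamma, so Condition Gamma is most probable.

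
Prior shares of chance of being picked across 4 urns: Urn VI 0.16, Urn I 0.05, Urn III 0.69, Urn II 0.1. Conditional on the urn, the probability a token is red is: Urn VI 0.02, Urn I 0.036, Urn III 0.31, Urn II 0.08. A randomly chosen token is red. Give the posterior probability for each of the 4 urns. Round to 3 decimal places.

Urn VI 0.014, Urn I 0.008, Urn III 0.943, Urn II 0.035

Compute prior × likelihood for every hypothesis:
  Urn VI: 0.16 × 0.02 = 0.0032
  Urn I: 0.05 × 0.036 = 0.0018
  Urn III: 0.69 × 0.31 = 0.2139
  Urn II: 0.1 × 0.08 = 0.008
Sum = 0.2269.
P(Urn VI | red) = 0.0032/0.2269 ≈ 0.014
P(Urn I | red) = 0.0018/0.2269 ≈ 0.008
P(Urn III | red) = 0.2139/0.2269 ≈ 0.943
P(Urn II | red) = 0.008/0.2269 ≈ 0.035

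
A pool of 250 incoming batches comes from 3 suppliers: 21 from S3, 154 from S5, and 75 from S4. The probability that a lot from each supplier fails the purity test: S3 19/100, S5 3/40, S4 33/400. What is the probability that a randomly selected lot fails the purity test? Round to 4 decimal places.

Prior × likelihood for each hypothesis:
  S3: 0.084 × 0.19 = 0.01596
  S5: 0.616 × 0.075 = 0.0462
  S4: 0.3 × 0.0825 = 0.02475
P(off-spec) = 0.01596 + 0.0462 + 0.02475 = 0.08691 → 0.0869.

0.0869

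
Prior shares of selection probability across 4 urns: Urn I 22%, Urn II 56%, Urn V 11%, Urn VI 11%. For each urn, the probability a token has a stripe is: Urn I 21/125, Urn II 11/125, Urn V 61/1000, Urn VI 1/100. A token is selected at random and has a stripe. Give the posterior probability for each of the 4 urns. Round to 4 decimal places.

Unnormalized posteriors (prior × likelihood):
  Urn I: 0.22 × 0.168 = 0.03696
  Urn II: 0.56 × 0.088 = 0.04928
  Urn V: 0.11 × 0.061 = 0.00671
  Urn VI: 0.11 × 0.01 = 0.0011
Sum = 0.09405.
P(Urn I | striped) = 0.03696/0.09405 ≈ 0.3930
P(Urn II | striped) = 0.04928/0.09405 ≈ 0.5240
P(Urn V | striped) = 0.00671/0.09405 ≈ 0.0713
P(Urn VI | striped) = 0.0011/0.09405 ≈ 0.0117

Urn I 0.3930, Urn II 0.5240, Urn V 0.0713, Urn VI 0.0117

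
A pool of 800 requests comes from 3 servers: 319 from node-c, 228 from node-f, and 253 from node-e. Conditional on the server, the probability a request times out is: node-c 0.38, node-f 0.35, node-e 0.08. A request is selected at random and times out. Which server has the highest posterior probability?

node-c

By Bayes' rule, posterior ∝ prior × likelihood:
  node-c: 0.39875 × 0.38 = 0.151525
  node-f: 0.285 × 0.35 = 0.09975
  node-e: 0.31625 × 0.08 = 0.0253
Sum = 0.276575.
Largest term belongs to node-c, so node-c is most probable.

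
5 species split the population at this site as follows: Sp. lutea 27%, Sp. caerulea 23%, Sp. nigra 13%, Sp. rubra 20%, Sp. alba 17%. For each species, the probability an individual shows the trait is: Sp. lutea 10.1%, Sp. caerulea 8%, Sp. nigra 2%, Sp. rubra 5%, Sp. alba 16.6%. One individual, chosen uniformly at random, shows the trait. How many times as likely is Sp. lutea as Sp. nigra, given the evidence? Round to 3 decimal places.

Unnormalized posteriors (prior × likelihood):
  Sp. lutea: 0.27 × 0.101 = 0.02727
  Sp. caerulea: 0.23 × 0.08 = 0.0184
  Sp. nigra: 0.13 × 0.02 = 0.0026
  Sp. rubra: 0.2 × 0.05 = 0.01
  Sp. alba: 0.17 × 0.166 = 0.02822
Sum = 0.08649.
The ratio is 0.02727 / 0.0026 (the normalizer cancels) = 10.488.

10.488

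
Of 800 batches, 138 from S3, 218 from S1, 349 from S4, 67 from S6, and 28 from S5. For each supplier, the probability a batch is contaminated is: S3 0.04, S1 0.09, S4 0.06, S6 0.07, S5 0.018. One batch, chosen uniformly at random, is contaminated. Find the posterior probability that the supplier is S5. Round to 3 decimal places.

0.010

Compute prior × likelihood for every hypothesis:
  S3: 0.1725 × 0.04 = 0.0069
  S1: 0.2725 × 0.09 = 0.024525
  S4: 0.43625 × 0.06 = 0.026175
  S6: 0.08375 × 0.07 = 0.0058625
  S5: 0.035 × 0.018 = 0.00063
Normalizing constant = 0.0640925.
P(S5 | evidence) = 0.00063 / 0.0640925 ≈ 0.010.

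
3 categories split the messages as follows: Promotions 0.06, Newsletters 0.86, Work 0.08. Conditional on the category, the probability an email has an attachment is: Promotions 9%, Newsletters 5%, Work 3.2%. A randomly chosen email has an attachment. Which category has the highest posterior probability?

By Bayes' rule, posterior ∝ prior × likelihood:
  Promotions: 0.06 × 0.09 = 0.0054
  Newsletters: 0.86 × 0.05 = 0.043
  Work: 0.08 × 0.032 = 0.00256
Total = 0.05096.
Largest term belongs to Newsletters, so Newsletters is most probable.

Newsletters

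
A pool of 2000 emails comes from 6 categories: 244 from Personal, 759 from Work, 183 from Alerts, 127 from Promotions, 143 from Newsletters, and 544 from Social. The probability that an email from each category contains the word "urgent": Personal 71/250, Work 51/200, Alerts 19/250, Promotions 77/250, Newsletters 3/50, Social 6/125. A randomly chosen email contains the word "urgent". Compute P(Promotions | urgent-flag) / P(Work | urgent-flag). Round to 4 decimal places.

Prior × likelihood for each hypothesis:
  Personal: 0.122 × 0.284 = 0.034648
  Work: 0.3795 × 0.255 = 0.0967725
  Alerts: 0.0915 × 0.076 = 0.006954
  Promotions: 0.0635 × 0.308 = 0.019558
  Newsletters: 0.0715 × 0.06 = 0.00429
  Social: 0.272 × 0.048 = 0.013056
Normalizing constant = 0.1752785.
The ratio is 0.019558 / 0.0967725 (the normalizer cancels) = 0.2021.

0.2021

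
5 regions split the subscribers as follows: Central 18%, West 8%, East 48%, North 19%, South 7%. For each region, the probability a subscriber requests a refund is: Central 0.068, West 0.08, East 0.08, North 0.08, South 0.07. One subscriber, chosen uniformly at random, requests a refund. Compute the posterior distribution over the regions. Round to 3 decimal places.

Central 0.159, West 0.083, East 0.498, North 0.197, South 0.064

Unnormalized posteriors (prior × likelihood):
  Central: 0.18 × 0.068 = 0.01224
  West: 0.08 × 0.08 = 0.0064
  East: 0.48 × 0.08 = 0.0384
  North: 0.19 × 0.08 = 0.0152
  South: 0.07 × 0.07 = 0.0049
Total = 0.07714.
P(Central | refund) = 0.01224/0.07714 ≈ 0.159
P(West | refund) = 0.0064/0.07714 ≈ 0.083
P(East | refund) = 0.0384/0.07714 ≈ 0.498
P(North | refund) = 0.0152/0.07714 ≈ 0.197
P(South | refund) = 0.0049/0.07714 ≈ 0.064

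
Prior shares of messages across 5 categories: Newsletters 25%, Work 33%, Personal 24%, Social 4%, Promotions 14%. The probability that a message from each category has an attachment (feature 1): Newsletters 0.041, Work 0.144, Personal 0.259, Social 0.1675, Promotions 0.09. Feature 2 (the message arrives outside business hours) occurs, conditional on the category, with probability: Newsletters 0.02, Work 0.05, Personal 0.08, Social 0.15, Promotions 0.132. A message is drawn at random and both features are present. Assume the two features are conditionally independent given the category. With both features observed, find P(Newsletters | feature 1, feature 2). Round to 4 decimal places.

0.0201

Compute prior × likelihood for every hypothesis:
  Newsletters: 0.25 × 0.041 × 0.02 = 0.000205
  Work: 0.33 × 0.144 × 0.05 = 0.002376
  Personal: 0.24 × 0.259 × 0.08 = 0.0049728
  Social: 0.04 × 0.1675 × 0.15 = 0.001005
  Promotions: 0.14 × 0.09 × 0.132 = 0.0016632
Total = 0.010222.
P(Newsletters | evidence) = 0.000205 / 0.010222 ≈ 0.0201.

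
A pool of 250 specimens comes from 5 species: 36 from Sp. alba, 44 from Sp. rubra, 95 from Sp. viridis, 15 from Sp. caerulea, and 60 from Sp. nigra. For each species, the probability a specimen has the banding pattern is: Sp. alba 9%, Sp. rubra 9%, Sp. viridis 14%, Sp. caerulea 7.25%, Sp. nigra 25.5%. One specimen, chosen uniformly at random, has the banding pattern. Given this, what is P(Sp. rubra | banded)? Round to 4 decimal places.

Prior × likelihood for each hypothesis:
  Sp. alba: 0.144 × 0.09 = 0.01296
  Sp. rubra: 0.176 × 0.09 = 0.01584
  Sp. viridis: 0.38 × 0.14 = 0.0532
  Sp. caerulea: 0.06 × 0.0725 = 0.00435
  Sp. nigra: 0.24 × 0.255 = 0.0612
Sum = 0.14755.
P(Sp. rubra | evidence) = 0.01584 / 0.14755 ≈ 0.1074.

0.1074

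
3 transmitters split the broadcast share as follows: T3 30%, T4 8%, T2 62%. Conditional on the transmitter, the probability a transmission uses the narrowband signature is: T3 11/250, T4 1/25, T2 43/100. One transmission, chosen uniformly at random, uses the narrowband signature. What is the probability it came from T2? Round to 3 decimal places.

0.942

Unnormalized posteriors (prior × likelihood):
  T3: 0.3 × 0.044 = 0.0132
  T4: 0.08 × 0.04 = 0.0032
  T2: 0.62 × 0.43 = 0.2666
Sum = 0.283.
P(T2 | evidence) = 0.2666 / 0.283 ≈ 0.942.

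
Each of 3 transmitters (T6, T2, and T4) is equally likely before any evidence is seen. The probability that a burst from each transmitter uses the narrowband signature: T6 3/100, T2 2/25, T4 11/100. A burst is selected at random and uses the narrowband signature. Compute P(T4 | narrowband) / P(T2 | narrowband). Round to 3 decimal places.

Since the prior is uniform, the posterior is proportional to the likelihood:
  T6: 0.03
  T2: 0.08
  T4: 0.11
Normalizing constant = 0.22.
The ratio is 0.11 / 0.08 (the normalizer cancels) = 1.375.

1.375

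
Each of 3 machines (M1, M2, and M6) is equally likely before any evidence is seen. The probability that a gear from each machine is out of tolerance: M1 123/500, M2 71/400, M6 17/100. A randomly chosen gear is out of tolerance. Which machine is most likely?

Since the prior is uniform, the posterior is proportional to the likelihood:
  M1: 0.246
  M2: 0.1775
  M6: 0.17
Normalizing constant = 0.5935.
Largest term belongs to M1, so M1 is most probable.

M1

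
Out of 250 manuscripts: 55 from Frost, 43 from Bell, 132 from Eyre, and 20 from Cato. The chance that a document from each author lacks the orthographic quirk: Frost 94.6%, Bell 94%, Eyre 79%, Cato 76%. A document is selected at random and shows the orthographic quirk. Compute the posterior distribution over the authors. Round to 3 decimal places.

Frost 0.078, Bell 0.068, Eyre 0.728, Cato 0.126

Taking complements, P(quirk | each) = Frost 0.054, Bell 0.06, Eyre 0.21, Cato 0.24.
By Bayes' rule, posterior ∝ prior × likelihood:
  Frost: 0.22 × 0.054 = 0.01188
  Bell: 0.172 × 0.06 = 0.01032
  Eyre: 0.528 × 0.21 = 0.11088
  Cato: 0.08 × 0.24 = 0.0192
Sum = 0.15228.
P(Frost | quirk) = 0.01188/0.15228 ≈ 0.078
P(Bell | quirk) = 0.01032/0.15228 ≈ 0.068
P(Eyre | quirk) = 0.11088/0.15228 ≈ 0.728
P(Cato | quirk) = 0.0192/0.15228 ≈ 0.126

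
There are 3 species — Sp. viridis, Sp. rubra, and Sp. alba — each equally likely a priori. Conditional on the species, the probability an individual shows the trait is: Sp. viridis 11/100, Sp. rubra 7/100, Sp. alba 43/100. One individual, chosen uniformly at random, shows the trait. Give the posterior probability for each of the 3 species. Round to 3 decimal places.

Sp. viridis 0.180, Sp. rubra 0.115, Sp. alba 0.705

Since the prior is uniform, the posterior is proportional to the likelihood:
  Sp. viridis: 0.11
  Sp. rubra: 0.07
  Sp. alba: 0.43
Total = 0.61.
P(Sp. viridis | trait) = 0.11/0.61 ≈ 0.180
P(Sp. rubra | trait) = 0.07/0.61 ≈ 0.115
P(Sp. alba | trait) = 0.43/0.61 ≈ 0.705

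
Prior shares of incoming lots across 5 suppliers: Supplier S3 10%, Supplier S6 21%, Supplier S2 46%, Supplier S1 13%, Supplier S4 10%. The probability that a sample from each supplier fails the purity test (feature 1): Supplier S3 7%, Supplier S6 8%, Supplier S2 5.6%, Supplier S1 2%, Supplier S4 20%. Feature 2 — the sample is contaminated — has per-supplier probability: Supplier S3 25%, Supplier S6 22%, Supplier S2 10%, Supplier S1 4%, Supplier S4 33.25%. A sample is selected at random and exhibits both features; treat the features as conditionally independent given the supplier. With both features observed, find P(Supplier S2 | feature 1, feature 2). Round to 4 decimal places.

0.1743

Prior × likelihood for each hypothesis:
  Supplier S3: 0.1 × 0.07 × 0.25 = 0.00175
  Supplier S6: 0.21 × 0.08 × 0.22 = 0.003696
  Supplier S2: 0.46 × 0.056 × 0.1 = 0.002576
  Supplier S1: 0.13 × 0.02 × 0.04 = 0.000104
  Supplier S4: 0.1 × 0.2 × 0.3325 = 0.00665
Sum = 0.014776.
P(Supplier S2 | evidence) = 0.002576 / 0.014776 ≈ 0.1743.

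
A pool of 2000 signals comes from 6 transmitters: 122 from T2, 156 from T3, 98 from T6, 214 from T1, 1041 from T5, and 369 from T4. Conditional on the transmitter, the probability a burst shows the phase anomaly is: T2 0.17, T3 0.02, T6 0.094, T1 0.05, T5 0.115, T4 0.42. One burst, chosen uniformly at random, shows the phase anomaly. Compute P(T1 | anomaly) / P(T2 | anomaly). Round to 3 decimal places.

0.516

Prior × likelihood for each hypothesis:
  T2: 0.061 × 0.17 = 0.01037
  T3: 0.078 × 0.02 = 0.00156
  T6: 0.049 × 0.094 = 0.004606
  T1: 0.107 × 0.05 = 0.00535
  T5: 0.5205 × 0.115 = 0.0598575
  T4: 0.1845 × 0.42 = 0.07749
Sum = 0.1592335.
The ratio is 0.00535 / 0.01037 (the normalizer cancels) = 0.516.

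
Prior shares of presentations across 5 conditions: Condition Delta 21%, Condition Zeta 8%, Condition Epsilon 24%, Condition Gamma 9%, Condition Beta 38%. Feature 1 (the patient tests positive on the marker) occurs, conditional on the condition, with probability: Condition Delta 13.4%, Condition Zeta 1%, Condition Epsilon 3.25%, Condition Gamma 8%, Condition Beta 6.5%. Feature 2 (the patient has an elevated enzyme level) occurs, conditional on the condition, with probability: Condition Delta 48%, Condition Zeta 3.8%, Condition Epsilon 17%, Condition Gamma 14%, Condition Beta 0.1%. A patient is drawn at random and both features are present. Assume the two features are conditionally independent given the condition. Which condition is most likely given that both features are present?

Condition Delta

Compute prior × likelihood for every hypothesis:
  Condition Delta: 0.21 × 0.134 × 0.48 = 0.0135072
  Condition Zeta: 0.08 × 0.01 × 0.038 = 0.0000304
  Condition Epsilon: 0.24 × 0.0325 × 0.17 = 0.001326
  Condition Gamma: 0.09 × 0.08 × 0.14 = 0.001008
  Condition Beta: 0.38 × 0.065 × 0.001 = 0.0000247
Sum = 0.0158963.
Largest term belongs to Condition Delta, so Condition Delta is most probable.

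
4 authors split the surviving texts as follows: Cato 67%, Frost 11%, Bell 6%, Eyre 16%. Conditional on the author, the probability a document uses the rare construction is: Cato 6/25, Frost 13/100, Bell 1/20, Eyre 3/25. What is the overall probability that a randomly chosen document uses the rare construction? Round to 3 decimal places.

0.197

Unnormalized posteriors (prior × likelihood):
  Cato: 0.67 × 0.24 = 0.1608
  Frost: 0.11 × 0.13 = 0.0143
  Bell: 0.06 × 0.05 = 0.003
  Eyre: 0.16 × 0.12 = 0.0192
P(rare-form) = 0.1608 + 0.0143 + 0.003 + 0.0192 = 0.1973 → 0.197.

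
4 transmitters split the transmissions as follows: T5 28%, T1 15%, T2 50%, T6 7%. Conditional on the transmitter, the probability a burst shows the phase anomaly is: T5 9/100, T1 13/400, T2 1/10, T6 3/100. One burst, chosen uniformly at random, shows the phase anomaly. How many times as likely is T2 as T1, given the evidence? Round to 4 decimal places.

Prior × likelihood for each hypothesis:
  T5: 0.28 × 0.09 = 0.0252
  T1: 0.15 × 0.0325 = 0.004875
  T2: 0.5 × 0.1 = 0.05
  T6: 0.07 × 0.03 = 0.0021
Total = 0.082175.
The ratio is 0.05 / 0.004875 (the normalizer cancels) = 10.2564.

10.2564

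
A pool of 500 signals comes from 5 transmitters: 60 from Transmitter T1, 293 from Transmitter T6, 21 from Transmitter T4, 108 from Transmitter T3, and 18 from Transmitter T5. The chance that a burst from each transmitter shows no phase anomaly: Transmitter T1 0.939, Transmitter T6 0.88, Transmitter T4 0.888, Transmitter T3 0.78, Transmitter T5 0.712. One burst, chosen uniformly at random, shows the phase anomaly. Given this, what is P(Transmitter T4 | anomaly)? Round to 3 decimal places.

0.034

Taking complements, P(anomaly | each) = Transmitter T1 0.061, Transmitter T6 0.12, Transmitter T4 0.112, Transmitter T3 0.22, Transmitter T5 0.288.
Unnormalized posteriors (prior × likelihood):
  Transmitter T1: 0.12 × 0.061 = 0.00732
  Transmitter T6: 0.586 × 0.12 = 0.07032
  Transmitter T4: 0.042 × 0.112 = 0.004704
  Transmitter T3: 0.216 × 0.22 = 0.04752
  Transmitter T5: 0.036 × 0.288 = 0.010368
Total = 0.140232.
P(Transmitter T4 | evidence) = 0.004704 / 0.140232 ≈ 0.034.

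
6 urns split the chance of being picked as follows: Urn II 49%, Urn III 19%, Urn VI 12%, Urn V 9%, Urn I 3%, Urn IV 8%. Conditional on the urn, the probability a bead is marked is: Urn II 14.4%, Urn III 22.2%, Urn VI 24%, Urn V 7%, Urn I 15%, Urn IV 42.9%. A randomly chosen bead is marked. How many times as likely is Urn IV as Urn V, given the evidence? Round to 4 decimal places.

Compute prior × likelihood for every hypothesis:
  Urn II: 0.49 × 0.144 = 0.07056
  Urn III: 0.19 × 0.222 = 0.04218
  Urn VI: 0.12 × 0.24 = 0.0288
  Urn V: 0.09 × 0.07 = 0.0063
  Urn I: 0.03 × 0.15 = 0.0045
  Urn IV: 0.08 × 0.429 = 0.03432
Sum = 0.18666.
The ratio is 0.03432 / 0.0063 (the normalizer cancels) = 5.4476.

5.4476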